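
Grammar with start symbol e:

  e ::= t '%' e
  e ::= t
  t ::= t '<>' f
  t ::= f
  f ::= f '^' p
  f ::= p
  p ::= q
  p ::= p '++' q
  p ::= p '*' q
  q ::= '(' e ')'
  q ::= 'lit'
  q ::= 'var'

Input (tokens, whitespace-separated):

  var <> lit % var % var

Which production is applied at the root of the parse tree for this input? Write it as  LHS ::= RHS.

e ::= t '%' e

[e [t [t [f [p [q var]]]] <> [f [p [q lit]]]] % [e [t [f [p [q var]]]] % [e [t [f [p [q var]]]]]]]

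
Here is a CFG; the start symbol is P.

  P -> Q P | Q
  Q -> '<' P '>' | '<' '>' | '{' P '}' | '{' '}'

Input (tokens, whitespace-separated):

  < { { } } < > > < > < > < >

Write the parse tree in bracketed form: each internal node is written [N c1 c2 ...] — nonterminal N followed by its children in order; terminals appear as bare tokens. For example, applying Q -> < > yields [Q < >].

P
Q P
< P > P
< Q P > P
< { P } P > P
< { Q } P > P
< { { } } P > P
< { { } } Q > P
< { { } } < > > P
< { { } } < > > Q P
< { { } } < > > < > P
< { { } } < > > < > Q P
< { { } } < > > < > < > P
< { { } } < > > < > < > Q
< { { } } < > > < > < > < >

[P [Q < [P [Q { [P [Q { }]] }] [P [Q < >]]] >] [P [Q < >] [P [Q < >] [P [Q < >]]]]]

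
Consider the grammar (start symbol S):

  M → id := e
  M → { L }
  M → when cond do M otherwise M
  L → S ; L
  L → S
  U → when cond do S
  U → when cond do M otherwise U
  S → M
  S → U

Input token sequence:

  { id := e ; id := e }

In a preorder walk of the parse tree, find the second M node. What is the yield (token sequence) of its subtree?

id := e

[S [M { [L [S [M id := e]] ; [L [S [M id := e]]]] }]]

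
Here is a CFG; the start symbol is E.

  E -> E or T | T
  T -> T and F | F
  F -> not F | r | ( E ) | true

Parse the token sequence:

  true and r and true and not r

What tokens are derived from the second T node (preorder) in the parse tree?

[E [T [T [T [T [F true]] and [F r]] and [F true]] and [F not [F r]]]]

true and r and true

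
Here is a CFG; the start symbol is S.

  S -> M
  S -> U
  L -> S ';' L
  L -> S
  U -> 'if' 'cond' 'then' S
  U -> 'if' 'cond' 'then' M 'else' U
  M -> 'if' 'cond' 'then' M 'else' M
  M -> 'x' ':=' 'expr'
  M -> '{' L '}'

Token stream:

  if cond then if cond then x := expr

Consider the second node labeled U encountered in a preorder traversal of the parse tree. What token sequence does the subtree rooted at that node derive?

if cond then x := expr

[S [U if cond then [S [U if cond then [S [M x := expr]]]]]]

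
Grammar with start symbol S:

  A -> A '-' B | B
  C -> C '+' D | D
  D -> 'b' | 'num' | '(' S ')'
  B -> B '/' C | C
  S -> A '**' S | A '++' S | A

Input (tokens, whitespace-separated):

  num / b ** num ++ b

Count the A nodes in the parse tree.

[S [A [B [B [C [D num]]] / [C [D b]]]] ** [S [A [B [C [D num]]]] ++ [S [A [B [C [D b]]]]]]]

3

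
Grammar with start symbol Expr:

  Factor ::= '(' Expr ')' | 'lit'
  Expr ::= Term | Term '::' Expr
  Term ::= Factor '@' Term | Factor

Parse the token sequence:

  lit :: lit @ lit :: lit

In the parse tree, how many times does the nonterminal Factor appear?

[Expr [Term [Factor lit]] :: [Expr [Term [Factor lit] @ [Term [Factor lit]]] :: [Expr [Term [Factor lit]]]]]

4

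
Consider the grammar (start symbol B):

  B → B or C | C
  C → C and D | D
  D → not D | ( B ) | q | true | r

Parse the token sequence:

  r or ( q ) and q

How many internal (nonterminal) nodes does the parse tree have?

[B [B [C [D r]]] or [C [C [D ( [B [C [D q]]] )]] and [D q]]]

11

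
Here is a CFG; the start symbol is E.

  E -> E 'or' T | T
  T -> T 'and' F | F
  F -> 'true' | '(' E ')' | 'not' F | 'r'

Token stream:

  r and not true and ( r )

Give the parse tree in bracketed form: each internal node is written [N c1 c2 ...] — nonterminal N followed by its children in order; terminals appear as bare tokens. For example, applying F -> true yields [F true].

E
T
T and F
T and F and F
F and F and F
r and F and F
r and not F and F
r and not true and F
r and not true and ( E )
r and not true and ( T )
r and not true and ( F )
r and not true and ( r )

[E [T [T [T [F r]] and [F not [F true]]] and [F ( [E [T [F r]]] )]]]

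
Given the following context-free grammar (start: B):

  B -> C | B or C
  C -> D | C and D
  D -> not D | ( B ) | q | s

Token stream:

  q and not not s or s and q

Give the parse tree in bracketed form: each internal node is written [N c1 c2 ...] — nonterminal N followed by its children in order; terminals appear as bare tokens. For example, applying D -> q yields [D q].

[B [B [C [C [D q]] and [D not [D not [D s]]]]] or [C [C [D s]] and [D q]]]

B
B or C
C or C
C and D or C
D and D or C
q and D or C
q and not D or C
q and not not D or C
q and not not s or C
q and not not s or C and D
q and not not s or D and D
q and not not s or s and D
q and not not s or s and q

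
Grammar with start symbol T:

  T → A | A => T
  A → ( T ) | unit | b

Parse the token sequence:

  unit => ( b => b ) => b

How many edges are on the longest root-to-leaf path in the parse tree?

6

[T [A unit] => [T [A ( [T [A b] => [T [A b]]] )] => [T [A b]]]]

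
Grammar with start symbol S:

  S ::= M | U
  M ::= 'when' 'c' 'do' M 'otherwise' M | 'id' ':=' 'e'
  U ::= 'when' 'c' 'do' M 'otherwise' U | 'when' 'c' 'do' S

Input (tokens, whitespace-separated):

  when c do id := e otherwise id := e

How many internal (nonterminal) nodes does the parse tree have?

[S [M when c do [M id := e] otherwise [M id := e]]]

4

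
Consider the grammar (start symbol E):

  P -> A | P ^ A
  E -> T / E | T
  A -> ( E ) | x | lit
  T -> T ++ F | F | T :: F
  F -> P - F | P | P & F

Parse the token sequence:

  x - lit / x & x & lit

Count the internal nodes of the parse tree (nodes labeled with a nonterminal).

19

[E [T [F [P [A x]] - [F [P [A lit]]]]] / [E [T [F [P [A x]] & [F [P [A x]] & [F [P [A lit]]]]]]]]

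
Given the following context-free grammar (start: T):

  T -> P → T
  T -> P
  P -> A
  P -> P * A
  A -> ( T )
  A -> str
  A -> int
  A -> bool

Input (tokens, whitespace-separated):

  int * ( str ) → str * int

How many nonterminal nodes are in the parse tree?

13

[T [P [P [A int]] * [A ( [T [P [A str]]] )]] → [T [P [P [A str]] * [A int]]]]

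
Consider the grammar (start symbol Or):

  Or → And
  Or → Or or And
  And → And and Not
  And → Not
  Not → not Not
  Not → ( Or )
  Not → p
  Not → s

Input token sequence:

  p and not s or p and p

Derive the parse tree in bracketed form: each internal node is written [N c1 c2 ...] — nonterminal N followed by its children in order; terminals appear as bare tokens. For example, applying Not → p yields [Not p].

Or
Or or And
And or And
And and Not or And
Not and Not or And
p and Not or And
p and not Not or And
p and not s or And
p and not s or And and Not
p and not s or Not and Not
p and not s or p and Not
p and not s or p and p

[Or [Or [And [And [Not p]] and [Not not [Not s]]]] or [And [And [Not p]] and [Not p]]]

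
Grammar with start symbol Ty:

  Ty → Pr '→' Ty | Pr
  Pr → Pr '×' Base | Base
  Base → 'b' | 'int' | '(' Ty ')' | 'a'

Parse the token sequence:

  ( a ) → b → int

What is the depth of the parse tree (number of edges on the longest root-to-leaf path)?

[Ty [Pr [Base ( [Ty [Pr [Base a]]] )]] → [Ty [Pr [Base b]] → [Ty [Pr [Base int]]]]]

6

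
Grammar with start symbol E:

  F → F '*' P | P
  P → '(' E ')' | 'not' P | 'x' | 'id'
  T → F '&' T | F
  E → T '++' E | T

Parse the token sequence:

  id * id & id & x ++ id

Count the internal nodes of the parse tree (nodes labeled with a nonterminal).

16

[E [T [F [F [P id]] * [P id]] & [T [F [P id]] & [T [F [P x]]]]] ++ [E [T [F [P id]]]]]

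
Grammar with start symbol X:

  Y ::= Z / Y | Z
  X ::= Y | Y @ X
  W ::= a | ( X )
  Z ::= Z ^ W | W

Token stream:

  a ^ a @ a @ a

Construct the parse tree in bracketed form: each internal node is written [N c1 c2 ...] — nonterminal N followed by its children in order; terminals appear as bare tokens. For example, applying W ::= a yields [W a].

[X [Y [Z [Z [W a]] ^ [W a]]] @ [X [Y [Z [W a]]] @ [X [Y [Z [W a]]]]]]

X
Y @ X
Z @ X
Z ^ W @ X
W ^ W @ X
a ^ W @ X
a ^ a @ X
a ^ a @ Y @ X
a ^ a @ Z @ X
a ^ a @ W @ X
a ^ a @ a @ X
a ^ a @ a @ Y
a ^ a @ a @ Z
a ^ a @ a @ W
a ^ a @ a @ a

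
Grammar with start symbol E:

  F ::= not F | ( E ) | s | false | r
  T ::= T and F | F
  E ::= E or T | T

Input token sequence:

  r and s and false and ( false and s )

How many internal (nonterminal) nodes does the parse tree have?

14

[E [T [T [T [T [F r]] and [F s]] and [F false]] and [F ( [E [T [T [F false]] and [F s]]] )]]]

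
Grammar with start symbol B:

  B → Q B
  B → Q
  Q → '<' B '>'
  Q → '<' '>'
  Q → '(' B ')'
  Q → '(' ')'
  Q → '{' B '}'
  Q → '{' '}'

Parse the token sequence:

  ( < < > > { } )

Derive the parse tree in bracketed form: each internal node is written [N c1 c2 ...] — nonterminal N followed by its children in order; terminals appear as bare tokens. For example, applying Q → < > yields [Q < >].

B
Q
( B )
( Q B )
( < B > B )
( < Q > B )
( < < > > B )
( < < > > Q )
( < < > > { } )

[B [Q ( [B [Q < [B [Q < >]] >] [B [Q { }]]] )]]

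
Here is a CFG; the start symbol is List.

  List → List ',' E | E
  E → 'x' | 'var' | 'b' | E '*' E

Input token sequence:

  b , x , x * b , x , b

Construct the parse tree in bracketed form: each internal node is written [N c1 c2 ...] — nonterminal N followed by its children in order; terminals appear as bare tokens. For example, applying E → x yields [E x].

List
List , E
List , E , E
List , E , E , E
List , E , E , E , E
E , E , E , E , E
b , E , E , E , E
b , x , E , E , E
b , x , E * E , E , E
b , x , x * E , E , E
b , x , x * b , E , E
b , x , x * b , x , E
b , x , x * b , x , b

[List [List [List [List [List [E b]] , [E x]] , [E [E x] * [E b]]] , [E x]] , [E b]]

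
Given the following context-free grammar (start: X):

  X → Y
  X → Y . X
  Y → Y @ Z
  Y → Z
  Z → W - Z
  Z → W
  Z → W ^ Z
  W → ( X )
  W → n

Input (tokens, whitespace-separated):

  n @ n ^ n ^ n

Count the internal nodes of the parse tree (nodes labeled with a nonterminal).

[X [Y [Y [Z [W n]]] @ [Z [W n] ^ [Z [W n] ^ [Z [W n]]]]]]

11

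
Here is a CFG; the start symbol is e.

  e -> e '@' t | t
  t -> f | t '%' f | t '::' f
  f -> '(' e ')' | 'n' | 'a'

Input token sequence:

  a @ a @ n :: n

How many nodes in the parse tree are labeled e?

3

[e [e [e [t [f a]]] @ [t [f a]]] @ [t [t [f n]] :: [f n]]]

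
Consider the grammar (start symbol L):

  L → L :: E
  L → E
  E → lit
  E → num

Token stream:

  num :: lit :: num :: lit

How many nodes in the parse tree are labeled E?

[L [L [L [L [E num]] :: [E lit]] :: [E num]] :: [E lit]]

4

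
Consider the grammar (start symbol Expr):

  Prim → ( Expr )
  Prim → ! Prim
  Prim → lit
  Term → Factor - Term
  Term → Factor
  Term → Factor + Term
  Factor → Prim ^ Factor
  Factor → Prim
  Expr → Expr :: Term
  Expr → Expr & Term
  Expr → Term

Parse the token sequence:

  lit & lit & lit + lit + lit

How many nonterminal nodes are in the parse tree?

18

[Expr [Expr [Expr [Term [Factor [Prim lit]]]] & [Term [Factor [Prim lit]]]] & [Term [Factor [Prim lit]] + [Term [Factor [Prim lit]] + [Term [Factor [Prim lit]]]]]]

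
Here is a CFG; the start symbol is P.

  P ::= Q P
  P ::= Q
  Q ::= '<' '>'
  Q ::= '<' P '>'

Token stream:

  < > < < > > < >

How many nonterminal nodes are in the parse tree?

[P [Q < >] [P [Q < [P [Q < >]] >] [P [Q < >]]]]

8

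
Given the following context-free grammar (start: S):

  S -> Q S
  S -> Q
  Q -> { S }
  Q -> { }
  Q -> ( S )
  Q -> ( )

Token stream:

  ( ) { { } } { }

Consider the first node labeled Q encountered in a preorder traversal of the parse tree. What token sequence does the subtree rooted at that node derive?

[S [Q ( )] [S [Q { [S [Q { }]] }] [S [Q { }]]]]

( )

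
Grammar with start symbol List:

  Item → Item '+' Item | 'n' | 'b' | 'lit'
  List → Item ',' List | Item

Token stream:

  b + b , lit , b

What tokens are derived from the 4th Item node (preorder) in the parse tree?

lit

[List [Item [Item b] + [Item b]] , [List [Item lit] , [List [Item b]]]]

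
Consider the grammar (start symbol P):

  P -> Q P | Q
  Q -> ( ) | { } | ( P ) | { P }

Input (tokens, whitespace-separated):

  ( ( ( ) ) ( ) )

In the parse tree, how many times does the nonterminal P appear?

4

[P [Q ( [P [Q ( [P [Q ( )]] )] [P [Q ( )]]] )]]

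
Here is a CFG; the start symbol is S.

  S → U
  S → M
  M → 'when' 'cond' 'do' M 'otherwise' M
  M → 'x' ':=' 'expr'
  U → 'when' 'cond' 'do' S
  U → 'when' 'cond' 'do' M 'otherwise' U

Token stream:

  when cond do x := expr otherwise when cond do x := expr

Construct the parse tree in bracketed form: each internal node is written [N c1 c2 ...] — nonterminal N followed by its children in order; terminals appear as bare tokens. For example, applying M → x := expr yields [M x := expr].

S
U
when cond do M otherwise U
when cond do x := expr otherwise U
when cond do x := expr otherwise when cond do S
when cond do x := expr otherwise when cond do M
when cond do x := expr otherwise when cond do x := expr

[S [U when cond do [M x := expr] otherwise [U when cond do [S [M x := expr]]]]]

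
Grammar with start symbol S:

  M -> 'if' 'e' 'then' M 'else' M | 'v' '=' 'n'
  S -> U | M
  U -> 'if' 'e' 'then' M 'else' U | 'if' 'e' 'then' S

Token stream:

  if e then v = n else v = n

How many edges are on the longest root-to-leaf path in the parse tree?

3

[S [M if e then [M v = n] else [M v = n]]]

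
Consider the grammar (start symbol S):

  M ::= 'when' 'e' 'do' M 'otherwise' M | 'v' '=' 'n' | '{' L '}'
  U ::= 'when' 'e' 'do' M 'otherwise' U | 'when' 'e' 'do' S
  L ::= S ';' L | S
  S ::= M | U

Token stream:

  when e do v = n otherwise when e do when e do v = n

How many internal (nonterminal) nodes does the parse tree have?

8

[S [U when e do [M v = n] otherwise [U when e do [S [U when e do [S [M v = n]]]]]]]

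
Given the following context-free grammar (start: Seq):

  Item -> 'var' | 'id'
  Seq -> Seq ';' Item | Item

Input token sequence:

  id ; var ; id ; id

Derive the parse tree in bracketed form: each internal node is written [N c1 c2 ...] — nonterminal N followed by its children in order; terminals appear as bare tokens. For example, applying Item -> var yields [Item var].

[Seq [Seq [Seq [Seq [Item id]] ; [Item var]] ; [Item id]] ; [Item id]]

Seq
Seq ; Item
Seq ; Item ; Item
Seq ; Item ; Item ; Item
Item ; Item ; Item ; Item
id ; Item ; Item ; Item
id ; var ; Item ; Item
id ; var ; id ; Item
id ; var ; id ; id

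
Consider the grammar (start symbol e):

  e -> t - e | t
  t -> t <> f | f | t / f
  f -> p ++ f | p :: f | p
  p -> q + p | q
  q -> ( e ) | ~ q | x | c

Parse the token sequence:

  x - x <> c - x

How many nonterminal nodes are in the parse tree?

[e [t [f [p [q x]]]] - [e [t [t [f [p [q x]]]] <> [f [p [q c]]]] - [e [t [f [p [q x]]]]]]]

19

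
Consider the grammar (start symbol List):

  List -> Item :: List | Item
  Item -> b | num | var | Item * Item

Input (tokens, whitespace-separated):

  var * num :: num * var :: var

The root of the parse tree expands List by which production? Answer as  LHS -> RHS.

List -> Item :: List

[List [Item [Item var] * [Item num]] :: [List [Item [Item num] * [Item var]] :: [List [Item var]]]]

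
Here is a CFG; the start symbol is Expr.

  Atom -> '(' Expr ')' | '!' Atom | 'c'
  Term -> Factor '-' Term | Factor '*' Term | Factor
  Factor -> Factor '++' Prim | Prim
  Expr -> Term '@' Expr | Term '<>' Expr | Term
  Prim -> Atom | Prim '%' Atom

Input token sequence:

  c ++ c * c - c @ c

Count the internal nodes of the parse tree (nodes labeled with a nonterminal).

21

[Expr [Term [Factor [Factor [Prim [Atom c]]] ++ [Prim [Atom c]]] * [Term [Factor [Prim [Atom c]]] - [Term [Factor [Prim [Atom c]]]]]] @ [Expr [Term [Factor [Prim [Atom c]]]]]]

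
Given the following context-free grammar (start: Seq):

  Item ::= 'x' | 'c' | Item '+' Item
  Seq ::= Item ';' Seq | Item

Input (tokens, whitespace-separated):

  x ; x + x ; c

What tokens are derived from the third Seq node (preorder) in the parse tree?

[Seq [Item x] ; [Seq [Item [Item x] + [Item x]] ; [Seq [Item c]]]]

c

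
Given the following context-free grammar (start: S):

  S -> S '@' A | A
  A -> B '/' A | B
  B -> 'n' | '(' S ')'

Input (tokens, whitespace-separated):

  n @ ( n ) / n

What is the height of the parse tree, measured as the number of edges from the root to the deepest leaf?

[S [S [A [B n]]] @ [A [B ( [S [A [B n]]] )] / [A [B n]]]]

6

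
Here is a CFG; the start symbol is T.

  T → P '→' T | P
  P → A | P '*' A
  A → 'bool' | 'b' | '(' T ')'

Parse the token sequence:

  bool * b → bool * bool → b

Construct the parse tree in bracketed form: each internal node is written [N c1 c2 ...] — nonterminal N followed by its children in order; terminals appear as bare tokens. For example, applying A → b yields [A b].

[T [P [P [A bool]] * [A b]] → [T [P [P [A bool]] * [A bool]] → [T [P [A b]]]]]

T
P → T
P * A → T
A * A → T
bool * A → T
bool * b → T
bool * b → P → T
bool * b → P * A → T
bool * b → A * A → T
bool * b → bool * A → T
bool * b → bool * bool → T
bool * b → bool * bool → P
bool * b → bool * bool → A
bool * b → bool * bool → b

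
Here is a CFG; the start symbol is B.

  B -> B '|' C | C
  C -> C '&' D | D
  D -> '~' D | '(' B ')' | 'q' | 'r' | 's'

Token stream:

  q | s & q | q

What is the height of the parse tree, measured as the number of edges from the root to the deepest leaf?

[B [B [B [C [D q]]] | [C [C [D s]] & [D q]]] | [C [D q]]]

5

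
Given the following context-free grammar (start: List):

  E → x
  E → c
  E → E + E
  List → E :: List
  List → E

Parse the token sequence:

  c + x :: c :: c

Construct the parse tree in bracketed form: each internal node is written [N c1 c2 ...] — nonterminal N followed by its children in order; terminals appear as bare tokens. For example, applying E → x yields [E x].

[List [E [E c] + [E x]] :: [List [E c] :: [List [E c]]]]

List
E :: List
E + E :: List
c + E :: List
c + x :: List
c + x :: E :: List
c + x :: c :: List
c + x :: c :: E
c + x :: c :: c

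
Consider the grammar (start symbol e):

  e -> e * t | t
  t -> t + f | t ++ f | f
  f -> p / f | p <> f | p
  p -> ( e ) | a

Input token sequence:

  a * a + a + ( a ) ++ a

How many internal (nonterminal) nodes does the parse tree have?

21

[e [e [t [f [p a]]]] * [t [t [t [t [f [p a]]] + [f [p a]]] + [f [p ( [e [t [f [p a]]]] )]]] ++ [f [p a]]]]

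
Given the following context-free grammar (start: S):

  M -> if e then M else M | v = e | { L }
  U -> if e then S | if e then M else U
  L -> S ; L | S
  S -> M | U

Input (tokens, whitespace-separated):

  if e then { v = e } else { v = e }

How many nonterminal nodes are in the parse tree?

10

[S [M if e then [M { [L [S [M v = e]]] }] else [M { [L [S [M v = e]]] }]]]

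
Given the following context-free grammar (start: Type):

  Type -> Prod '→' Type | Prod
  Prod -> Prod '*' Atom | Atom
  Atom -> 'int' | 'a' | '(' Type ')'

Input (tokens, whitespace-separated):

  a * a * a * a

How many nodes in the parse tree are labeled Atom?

4

[Type [Prod [Prod [Prod [Prod [Atom a]] * [Atom a]] * [Atom a]] * [Atom a]]]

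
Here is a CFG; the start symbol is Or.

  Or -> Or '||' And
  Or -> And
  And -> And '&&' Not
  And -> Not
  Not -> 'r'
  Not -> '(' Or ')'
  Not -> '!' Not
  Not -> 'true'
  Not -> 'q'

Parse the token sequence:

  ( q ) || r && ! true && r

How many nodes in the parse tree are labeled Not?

6

[Or [Or [And [Not ( [Or [And [Not q]]] )]]] || [And [And [And [Not r]] && [Not ! [Not true]]] && [Not r]]]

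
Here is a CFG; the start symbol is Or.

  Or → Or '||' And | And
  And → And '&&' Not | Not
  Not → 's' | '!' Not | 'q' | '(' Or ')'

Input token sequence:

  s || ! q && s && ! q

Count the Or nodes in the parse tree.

2

[Or [Or [And [Not s]]] || [And [And [And [Not ! [Not q]]] && [Not s]] && [Not ! [Not q]]]]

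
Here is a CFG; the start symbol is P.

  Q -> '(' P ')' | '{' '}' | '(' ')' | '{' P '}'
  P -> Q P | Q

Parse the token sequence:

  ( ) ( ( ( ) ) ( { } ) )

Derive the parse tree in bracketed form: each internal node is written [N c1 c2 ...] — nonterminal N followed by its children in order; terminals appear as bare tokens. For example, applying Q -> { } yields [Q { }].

P
Q P
( ) P
( ) Q
( ) ( P )
( ) ( Q P )
( ) ( ( P ) P )
( ) ( ( Q ) P )
( ) ( ( ( ) ) P )
( ) ( ( ( ) ) Q )
( ) ( ( ( ) ) ( P ) )
( ) ( ( ( ) ) ( Q ) )
( ) ( ( ( ) ) ( { } ) )

[P [Q ( )] [P [Q ( [P [Q ( [P [Q ( )]] )] [P [Q ( [P [Q { }]] )]]] )]]]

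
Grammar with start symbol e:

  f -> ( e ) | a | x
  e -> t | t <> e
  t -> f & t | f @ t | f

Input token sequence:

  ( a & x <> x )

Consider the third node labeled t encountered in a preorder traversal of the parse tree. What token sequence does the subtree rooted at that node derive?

x

[e [t [f ( [e [t [f a] & [t [f x]]] <> [e [t [f x]]]] )]]]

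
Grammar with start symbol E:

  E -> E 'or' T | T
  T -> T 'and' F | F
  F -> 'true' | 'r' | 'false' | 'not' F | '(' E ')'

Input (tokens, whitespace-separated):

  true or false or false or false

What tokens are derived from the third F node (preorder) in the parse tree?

false

[E [E [E [E [T [F true]]] or [T [F false]]] or [T [F false]]] or [T [F false]]]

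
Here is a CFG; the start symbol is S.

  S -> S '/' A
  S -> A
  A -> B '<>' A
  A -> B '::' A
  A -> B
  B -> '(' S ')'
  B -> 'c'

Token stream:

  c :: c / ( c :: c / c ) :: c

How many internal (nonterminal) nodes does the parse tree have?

18

[S [S [A [B c] :: [A [B c]]]] / [A [B ( [S [S [A [B c] :: [A [B c]]]] / [A [B c]]] )] :: [A [B c]]]]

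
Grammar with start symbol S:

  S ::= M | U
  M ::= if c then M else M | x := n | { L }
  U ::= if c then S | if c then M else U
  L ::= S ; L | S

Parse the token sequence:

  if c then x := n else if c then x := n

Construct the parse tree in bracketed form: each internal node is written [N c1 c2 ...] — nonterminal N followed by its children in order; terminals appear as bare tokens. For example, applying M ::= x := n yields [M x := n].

S
U
if c then M else U
if c then x := n else U
if c then x := n else if c then S
if c then x := n else if c then M
if c then x := n else if c then x := n

[S [U if c then [M x := n] else [U if c then [S [M x := n]]]]]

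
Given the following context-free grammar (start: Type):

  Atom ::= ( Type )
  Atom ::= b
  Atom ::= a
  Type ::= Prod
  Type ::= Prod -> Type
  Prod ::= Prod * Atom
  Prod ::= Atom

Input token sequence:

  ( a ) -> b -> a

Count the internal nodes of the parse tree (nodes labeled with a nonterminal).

[Type [Prod [Atom ( [Type [Prod [Atom a]]] )]] -> [Type [Prod [Atom b]] -> [Type [Prod [Atom a]]]]]

12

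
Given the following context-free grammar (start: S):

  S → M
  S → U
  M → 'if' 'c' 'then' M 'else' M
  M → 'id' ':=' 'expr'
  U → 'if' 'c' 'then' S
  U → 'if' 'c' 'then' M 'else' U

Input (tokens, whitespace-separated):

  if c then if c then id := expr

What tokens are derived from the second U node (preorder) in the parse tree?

[S [U if c then [S [U if c then [S [M id := expr]]]]]]

if c then id := expr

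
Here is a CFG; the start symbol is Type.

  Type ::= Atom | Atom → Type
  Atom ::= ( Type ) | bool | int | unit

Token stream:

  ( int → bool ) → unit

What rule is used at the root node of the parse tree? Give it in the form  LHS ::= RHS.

Type ::= Atom → Type

[Type [Atom ( [Type [Atom int] → [Type [Atom bool]]] )] → [Type [Atom unit]]]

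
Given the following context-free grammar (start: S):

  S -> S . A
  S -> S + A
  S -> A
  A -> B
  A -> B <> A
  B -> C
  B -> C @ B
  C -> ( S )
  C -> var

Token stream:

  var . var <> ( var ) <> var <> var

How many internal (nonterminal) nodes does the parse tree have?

21

[S [S [A [B [C var]]]] . [A [B [C var]] <> [A [B [C ( [S [A [B [C var]]]] )]] <> [A [B [C var]] <> [A [B [C var]]]]]]]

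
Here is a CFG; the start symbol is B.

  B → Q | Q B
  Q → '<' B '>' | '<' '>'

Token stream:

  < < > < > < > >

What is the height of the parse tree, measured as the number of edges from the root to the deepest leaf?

6

[B [Q < [B [Q < >] [B [Q < >] [B [Q < >]]]] >]]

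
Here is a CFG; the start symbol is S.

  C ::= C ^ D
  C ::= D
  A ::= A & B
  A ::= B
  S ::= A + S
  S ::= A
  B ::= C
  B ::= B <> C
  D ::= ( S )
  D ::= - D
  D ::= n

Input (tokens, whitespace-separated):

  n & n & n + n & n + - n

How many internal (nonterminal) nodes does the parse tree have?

[S [A [A [A [B [C [D n]]]] & [B [C [D n]]]] & [B [C [D n]]]] + [S [A [A [B [C [D n]]]] & [B [C [D n]]]] + [S [A [B [C [D - [D n]]]]]]]]

28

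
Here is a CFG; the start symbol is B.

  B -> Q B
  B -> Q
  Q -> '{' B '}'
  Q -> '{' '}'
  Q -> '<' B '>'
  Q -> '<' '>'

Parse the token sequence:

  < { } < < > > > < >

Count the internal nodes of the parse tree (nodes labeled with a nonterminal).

[B [Q < [B [Q { }] [B [Q < [B [Q < >]] >]]] >] [B [Q < >]]]

10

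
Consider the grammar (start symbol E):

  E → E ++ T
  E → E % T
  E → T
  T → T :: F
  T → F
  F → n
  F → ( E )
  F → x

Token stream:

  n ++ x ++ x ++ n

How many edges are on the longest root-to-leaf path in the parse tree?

6

[E [E [E [E [T [F n]]] ++ [T [F x]]] ++ [T [F x]]] ++ [T [F n]]]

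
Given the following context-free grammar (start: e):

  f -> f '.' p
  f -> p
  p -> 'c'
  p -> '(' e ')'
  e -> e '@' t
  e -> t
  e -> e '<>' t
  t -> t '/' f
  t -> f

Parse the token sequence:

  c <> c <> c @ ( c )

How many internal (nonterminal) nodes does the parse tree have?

[e [e [e [e [t [f [p c]]]] <> [t [f [p c]]]] <> [t [f [p c]]]] @ [t [f [p ( [e [t [f [p c]]]] )]]]]

20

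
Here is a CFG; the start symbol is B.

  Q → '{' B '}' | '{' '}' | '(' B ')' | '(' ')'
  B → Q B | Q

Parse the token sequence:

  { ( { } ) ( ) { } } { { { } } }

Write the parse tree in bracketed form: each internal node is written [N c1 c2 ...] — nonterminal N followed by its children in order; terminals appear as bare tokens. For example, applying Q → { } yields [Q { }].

B
Q B
{ B } B
{ Q B } B
{ ( B ) B } B
{ ( Q ) B } B
{ ( { } ) B } B
{ ( { } ) Q B } B
{ ( { } ) ( ) B } B
{ ( { } ) ( ) Q } B
{ ( { } ) ( ) { } } B
{ ( { } ) ( ) { } } Q
{ ( { } ) ( ) { } } { B }
{ ( { } ) ( ) { } } { Q }
{ ( { } ) ( ) { } } { { B } }
{ ( { } ) ( ) { } } { { Q } }
{ ( { } ) ( ) { } } { { { } } }

[B [Q { [B [Q ( [B [Q { }]] )] [B [Q ( )] [B [Q { }]]]] }] [B [Q { [B [Q { [B [Q { }]] }]] }]]]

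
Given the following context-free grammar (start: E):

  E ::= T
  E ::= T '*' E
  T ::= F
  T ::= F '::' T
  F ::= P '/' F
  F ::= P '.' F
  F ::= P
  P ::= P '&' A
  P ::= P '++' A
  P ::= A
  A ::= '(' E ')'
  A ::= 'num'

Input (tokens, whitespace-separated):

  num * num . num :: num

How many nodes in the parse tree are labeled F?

[E [T [F [P [A num]]]] * [E [T [F [P [A num]] . [F [P [A num]]]] :: [T [F [P [A num]]]]]]]

4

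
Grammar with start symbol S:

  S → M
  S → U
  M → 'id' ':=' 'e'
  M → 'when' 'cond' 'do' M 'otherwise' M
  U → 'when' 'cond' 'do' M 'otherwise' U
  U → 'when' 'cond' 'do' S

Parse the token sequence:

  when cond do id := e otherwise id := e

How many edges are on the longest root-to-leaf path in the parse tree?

[S [M when cond do [M id := e] otherwise [M id := e]]]

3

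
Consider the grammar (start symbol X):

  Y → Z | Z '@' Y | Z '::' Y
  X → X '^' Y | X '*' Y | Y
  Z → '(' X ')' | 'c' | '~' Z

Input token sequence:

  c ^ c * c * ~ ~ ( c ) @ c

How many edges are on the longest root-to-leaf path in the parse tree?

[X [X [X [X [Y [Z c]]] ^ [Y [Z c]]] * [Y [Z c]]] * [Y [Z ~ [Z ~ [Z ( [X [Y [Z c]]] )]]] @ [Y [Z c]]]]

8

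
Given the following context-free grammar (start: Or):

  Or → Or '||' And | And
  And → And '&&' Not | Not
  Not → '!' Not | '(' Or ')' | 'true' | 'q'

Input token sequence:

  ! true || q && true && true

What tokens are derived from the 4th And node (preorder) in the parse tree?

[Or [Or [And [Not ! [Not true]]]] || [And [And [And [Not q]] && [Not true]] && [Not true]]]

q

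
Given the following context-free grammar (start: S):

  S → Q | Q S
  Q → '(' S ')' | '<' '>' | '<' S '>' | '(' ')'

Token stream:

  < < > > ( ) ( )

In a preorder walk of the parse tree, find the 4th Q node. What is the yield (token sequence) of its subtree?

[S [Q < [S [Q < >]] >] [S [Q ( )] [S [Q ( )]]]]

( )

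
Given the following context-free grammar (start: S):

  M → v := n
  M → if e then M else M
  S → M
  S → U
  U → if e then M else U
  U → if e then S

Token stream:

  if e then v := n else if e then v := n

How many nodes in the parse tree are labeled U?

[S [U if e then [M v := n] else [U if e then [S [M v := n]]]]]

2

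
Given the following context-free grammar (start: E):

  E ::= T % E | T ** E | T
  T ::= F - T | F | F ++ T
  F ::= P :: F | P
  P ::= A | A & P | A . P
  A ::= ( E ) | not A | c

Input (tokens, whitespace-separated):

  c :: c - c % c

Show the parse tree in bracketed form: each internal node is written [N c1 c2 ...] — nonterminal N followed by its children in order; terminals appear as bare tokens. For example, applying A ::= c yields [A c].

E
T % E
F - T % E
P :: F - T % E
A :: F - T % E
c :: F - T % E
c :: P - T % E
c :: A - T % E
c :: c - T % E
c :: c - F % E
c :: c - P % E
c :: c - A % E
c :: c - c % E
c :: c - c % T
c :: c - c % F
c :: c - c % P
c :: c - c % A
c :: c - c % c

[E [T [F [P [A c]] :: [F [P [A c]]]] - [T [F [P [A c]]]]] % [E [T [F [P [A c]]]]]]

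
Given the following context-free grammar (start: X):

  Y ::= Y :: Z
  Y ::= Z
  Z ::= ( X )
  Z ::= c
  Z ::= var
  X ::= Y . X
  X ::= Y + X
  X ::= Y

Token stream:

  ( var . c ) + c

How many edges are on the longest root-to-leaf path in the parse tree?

7

[X [Y [Z ( [X [Y [Z var]] . [X [Y [Z c]]]] )]] + [X [Y [Z c]]]]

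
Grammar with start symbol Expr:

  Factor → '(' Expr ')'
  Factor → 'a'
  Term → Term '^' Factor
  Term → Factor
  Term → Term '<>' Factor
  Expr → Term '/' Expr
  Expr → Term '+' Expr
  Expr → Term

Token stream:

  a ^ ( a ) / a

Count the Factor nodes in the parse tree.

[Expr [Term [Term [Factor a]] ^ [Factor ( [Expr [Term [Factor a]]] )]] / [Expr [Term [Factor a]]]]

4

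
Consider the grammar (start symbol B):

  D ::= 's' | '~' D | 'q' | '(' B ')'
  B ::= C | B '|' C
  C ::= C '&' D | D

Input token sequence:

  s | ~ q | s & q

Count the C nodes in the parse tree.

4

[B [B [B [C [D s]]] | [C [D ~ [D q]]]] | [C [C [D s]] & [D q]]]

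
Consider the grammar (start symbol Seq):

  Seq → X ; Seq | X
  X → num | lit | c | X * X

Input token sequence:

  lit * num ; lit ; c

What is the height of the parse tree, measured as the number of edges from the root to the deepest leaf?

[Seq [X [X lit] * [X num]] ; [Seq [X lit] ; [Seq [X c]]]]

4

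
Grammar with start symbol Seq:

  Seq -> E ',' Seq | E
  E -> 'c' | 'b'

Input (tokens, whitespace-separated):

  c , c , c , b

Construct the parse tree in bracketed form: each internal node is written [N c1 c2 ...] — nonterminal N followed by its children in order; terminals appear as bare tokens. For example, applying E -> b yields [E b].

Seq
E , Seq
c , Seq
c , E , Seq
c , c , Seq
c , c , E , Seq
c , c , c , Seq
c , c , c , E
c , c , c , b

[Seq [E c] , [Seq [E c] , [Seq [E c] , [Seq [E b]]]]]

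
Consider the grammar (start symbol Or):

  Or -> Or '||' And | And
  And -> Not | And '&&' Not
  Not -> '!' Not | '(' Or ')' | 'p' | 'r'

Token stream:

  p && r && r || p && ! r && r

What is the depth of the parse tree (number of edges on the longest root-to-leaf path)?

6

[Or [Or [And [And [And [Not p]] && [Not r]] && [Not r]]] || [And [And [And [Not p]] && [Not ! [Not r]]] && [Not r]]]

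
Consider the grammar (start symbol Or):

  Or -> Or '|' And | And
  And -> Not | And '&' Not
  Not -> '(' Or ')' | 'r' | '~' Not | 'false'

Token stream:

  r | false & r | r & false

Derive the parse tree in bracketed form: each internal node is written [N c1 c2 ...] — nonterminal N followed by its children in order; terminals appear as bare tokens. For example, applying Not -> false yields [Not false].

[Or [Or [Or [And [Not r]]] | [And [And [Not false]] & [Not r]]] | [And [And [Not r]] & [Not false]]]

Or
Or | And
Or | And | And
And | And | And
Not | And | And
r | And | And
r | And & Not | And
r | Not & Not | And
r | false & Not | And
r | false & r | And
r | false & r | And & Not
r | false & r | Not & Not
r | false & r | r & Not
r | false & r | r & false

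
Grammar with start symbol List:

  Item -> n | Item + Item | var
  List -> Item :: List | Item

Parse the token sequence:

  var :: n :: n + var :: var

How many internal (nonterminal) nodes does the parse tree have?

10

[List [Item var] :: [List [Item n] :: [List [Item [Item n] + [Item var]] :: [List [Item var]]]]]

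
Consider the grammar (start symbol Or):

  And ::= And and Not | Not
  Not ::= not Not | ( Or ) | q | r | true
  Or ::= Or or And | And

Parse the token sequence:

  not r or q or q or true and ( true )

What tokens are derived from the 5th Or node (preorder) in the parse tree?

true

[Or [Or [Or [Or [And [Not not [Not r]]]] or [And [Not q]]] or [And [Not q]]] or [And [And [Not true]] and [Not ( [Or [And [Not true]]] )]]]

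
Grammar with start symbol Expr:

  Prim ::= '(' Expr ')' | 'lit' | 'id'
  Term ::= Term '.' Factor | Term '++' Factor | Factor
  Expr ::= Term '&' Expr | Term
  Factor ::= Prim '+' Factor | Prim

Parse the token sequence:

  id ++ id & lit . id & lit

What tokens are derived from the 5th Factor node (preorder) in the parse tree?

[Expr [Term [Term [Factor [Prim id]]] ++ [Factor [Prim id]]] & [Expr [Term [Term [Factor [Prim lit]]] . [Factor [Prim id]]] & [Expr [Term [Factor [Prim lit]]]]]]

lit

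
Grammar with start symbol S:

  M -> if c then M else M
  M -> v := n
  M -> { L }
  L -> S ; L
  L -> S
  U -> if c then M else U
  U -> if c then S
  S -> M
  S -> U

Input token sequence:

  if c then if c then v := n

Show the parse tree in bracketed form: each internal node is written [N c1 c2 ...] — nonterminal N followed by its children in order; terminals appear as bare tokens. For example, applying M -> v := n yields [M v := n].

[S [U if c then [S [U if c then [S [M v := n]]]]]]

S
U
if c then S
if c then U
if c then if c then S
if c then if c then M
if c then if c then v := n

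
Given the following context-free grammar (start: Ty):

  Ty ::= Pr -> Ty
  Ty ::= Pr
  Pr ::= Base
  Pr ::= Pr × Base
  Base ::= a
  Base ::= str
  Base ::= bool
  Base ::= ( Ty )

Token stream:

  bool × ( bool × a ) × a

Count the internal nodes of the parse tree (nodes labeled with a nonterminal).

[Ty [Pr [Pr [Pr [Base bool]] × [Base ( [Ty [Pr [Pr [Base bool]] × [Base a]]] )]] × [Base a]]]

12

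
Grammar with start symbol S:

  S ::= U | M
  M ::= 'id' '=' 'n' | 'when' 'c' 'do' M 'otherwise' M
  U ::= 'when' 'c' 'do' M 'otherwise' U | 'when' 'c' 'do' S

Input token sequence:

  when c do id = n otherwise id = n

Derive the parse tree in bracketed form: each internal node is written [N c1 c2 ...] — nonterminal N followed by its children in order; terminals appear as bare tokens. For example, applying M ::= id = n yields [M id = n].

S
M
when c do M otherwise M
when c do id = n otherwise M
when c do id = n otherwise id = n

[S [M when c do [M id = n] otherwise [M id = n]]]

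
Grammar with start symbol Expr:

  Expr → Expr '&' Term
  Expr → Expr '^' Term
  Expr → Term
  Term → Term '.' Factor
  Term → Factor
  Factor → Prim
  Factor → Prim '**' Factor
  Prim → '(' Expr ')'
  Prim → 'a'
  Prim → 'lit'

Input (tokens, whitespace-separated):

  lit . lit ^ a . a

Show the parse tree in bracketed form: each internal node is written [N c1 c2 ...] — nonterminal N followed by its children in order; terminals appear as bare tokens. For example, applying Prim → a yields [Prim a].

Expr
Expr ^ Term
Term ^ Term
Term . Factor ^ Term
Factor . Factor ^ Term
Prim . Factor ^ Term
lit . Factor ^ Term
lit . Prim ^ Term
lit . lit ^ Term
lit . lit ^ Term . Factor
lit . lit ^ Factor . Factor
lit . lit ^ Prim . Factor
lit . lit ^ a . Factor
lit . lit ^ a . Prim
lit . lit ^ a . a

[Expr [Expr [Term [Term [Factor [Prim lit]]] . [Factor [Prim lit]]]] ^ [Term [Term [Factor [Prim a]]] . [Factor [Prim a]]]]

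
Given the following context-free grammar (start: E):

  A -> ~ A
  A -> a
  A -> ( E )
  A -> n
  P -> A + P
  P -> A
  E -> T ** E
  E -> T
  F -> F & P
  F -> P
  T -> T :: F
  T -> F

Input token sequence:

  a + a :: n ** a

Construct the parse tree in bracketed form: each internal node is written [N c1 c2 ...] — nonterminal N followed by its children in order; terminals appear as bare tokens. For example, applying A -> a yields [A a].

E
T ** E
T :: F ** E
F :: F ** E
P :: F ** E
A + P :: F ** E
a + P :: F ** E
a + A :: F ** E
a + a :: F ** E
a + a :: P ** E
a + a :: A ** E
a + a :: n ** E
a + a :: n ** T
a + a :: n ** F
a + a :: n ** P
a + a :: n ** A
a + a :: n ** a

[E [T [T [F [P [A a] + [P [A a]]]]] :: [F [P [A n]]]] ** [E [T [F [P [A a]]]]]]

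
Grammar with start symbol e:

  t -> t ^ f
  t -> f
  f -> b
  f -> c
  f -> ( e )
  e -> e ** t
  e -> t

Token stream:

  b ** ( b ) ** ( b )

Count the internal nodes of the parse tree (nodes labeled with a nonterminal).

[e [e [e [t [f b]]] ** [t [f ( [e [t [f b]]] )]]] ** [t [f ( [e [t [f b]]] )]]]

15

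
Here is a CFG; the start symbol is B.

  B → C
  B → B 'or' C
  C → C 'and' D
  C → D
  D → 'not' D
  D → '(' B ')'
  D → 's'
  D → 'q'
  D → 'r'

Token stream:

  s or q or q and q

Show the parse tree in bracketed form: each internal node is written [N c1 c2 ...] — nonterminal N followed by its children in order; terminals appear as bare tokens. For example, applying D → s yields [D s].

B
B or C
B or C or C
C or C or C
D or C or C
s or C or C
s or D or C
s or q or C
s or q or C and D
s or q or D and D
s or q or q and D
s or q or q and q

[B [B [B [C [D s]]] or [C [D q]]] or [C [C [D q]] and [D q]]]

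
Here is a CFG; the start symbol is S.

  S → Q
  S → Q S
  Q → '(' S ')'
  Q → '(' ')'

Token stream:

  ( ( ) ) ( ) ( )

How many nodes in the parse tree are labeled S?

4

[S [Q ( [S [Q ( )]] )] [S [Q ( )] [S [Q ( )]]]]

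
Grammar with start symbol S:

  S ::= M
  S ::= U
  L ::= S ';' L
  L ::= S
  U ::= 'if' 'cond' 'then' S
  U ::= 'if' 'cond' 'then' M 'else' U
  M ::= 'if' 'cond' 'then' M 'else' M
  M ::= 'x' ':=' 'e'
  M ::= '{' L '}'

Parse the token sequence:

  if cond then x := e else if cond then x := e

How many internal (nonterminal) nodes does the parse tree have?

6

[S [U if cond then [M x := e] else [U if cond then [S [M x := e]]]]]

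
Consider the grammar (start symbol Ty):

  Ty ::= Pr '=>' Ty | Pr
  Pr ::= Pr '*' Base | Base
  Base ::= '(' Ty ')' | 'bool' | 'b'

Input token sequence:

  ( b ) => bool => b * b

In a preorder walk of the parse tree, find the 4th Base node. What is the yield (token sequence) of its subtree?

[Ty [Pr [Base ( [Ty [Pr [Base b]]] )]] => [Ty [Pr [Base bool]] => [Ty [Pr [Pr [Base b]] * [Base b]]]]]

b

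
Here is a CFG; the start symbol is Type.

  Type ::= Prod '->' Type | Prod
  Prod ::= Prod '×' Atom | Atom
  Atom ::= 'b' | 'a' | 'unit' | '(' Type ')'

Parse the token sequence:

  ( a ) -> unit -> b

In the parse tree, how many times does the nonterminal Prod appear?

4

[Type [Prod [Atom ( [Type [Prod [Atom a]]] )]] -> [Type [Prod [Atom unit]] -> [Type [Prod [Atom b]]]]]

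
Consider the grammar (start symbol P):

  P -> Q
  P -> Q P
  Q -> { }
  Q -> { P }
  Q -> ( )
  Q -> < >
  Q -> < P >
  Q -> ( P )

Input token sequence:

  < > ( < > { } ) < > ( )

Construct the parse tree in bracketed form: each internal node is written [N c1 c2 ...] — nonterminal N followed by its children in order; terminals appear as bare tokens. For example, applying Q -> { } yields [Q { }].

[P [Q < >] [P [Q ( [P [Q < >] [P [Q { }]]] )] [P [Q < >] [P [Q ( )]]]]]

P
Q P
< > P
< > Q P
< > ( P ) P
< > ( Q P ) P
< > ( < > P ) P
< > ( < > Q ) P
< > ( < > { } ) P
< > ( < > { } ) Q P
< > ( < > { } ) < > P
< > ( < > { } ) < > Q
< > ( < > { } ) < > ( )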